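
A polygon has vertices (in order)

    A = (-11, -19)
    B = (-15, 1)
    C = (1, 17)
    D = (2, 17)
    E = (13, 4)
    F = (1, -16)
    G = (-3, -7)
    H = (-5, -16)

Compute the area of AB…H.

558.5

Apply the shoelace formula: 2A = Σ (x_i·y_{i+1} − x_{i+1}·y_i), indices taken mod 8.
Σ = (-296) + (-256) + (-17) + (-213) + (-212) + (-55) + (13) + (-81) = -1117
Area = |Σ|/2 = 558.5.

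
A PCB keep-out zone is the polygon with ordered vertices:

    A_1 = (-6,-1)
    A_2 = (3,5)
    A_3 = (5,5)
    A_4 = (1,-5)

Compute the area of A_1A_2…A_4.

49

Σ = (-27) + (-10) + (-30) + (-31) = -98
Area = |Σ|/2 = 49.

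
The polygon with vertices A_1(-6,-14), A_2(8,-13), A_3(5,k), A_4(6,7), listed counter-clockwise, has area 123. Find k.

The doubled signed area Σ (x_i y_{i+1} − x_{i+1} y_i) is linear in k.
With k=0 it equals 248; the coefficient of k is 2 (from the two edges through A_3).
So 2·k + 248 = 2·123 = 246 ⇒ k = -1.

-1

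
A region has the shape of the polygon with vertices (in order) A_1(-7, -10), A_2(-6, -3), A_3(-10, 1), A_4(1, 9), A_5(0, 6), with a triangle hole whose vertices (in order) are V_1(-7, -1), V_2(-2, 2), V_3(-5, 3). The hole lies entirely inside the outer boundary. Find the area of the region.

52

Outer boundary:
Apply the shoelace formula: 2A = Σ (x_i·y_{i+1} − x_{i+1}·y_i), indices taken mod 5.
A_1→A_2: (-7)(-3) − (-6)(-10) = -39
A_2→A_3: (-6)(1) − (-10)(-3) = -36
A_3→A_4: (-10)(9) − (1)(1) = -91
A_4→A_5: (1)(6) − (0)(9) = 6
A_5→A_1: (0)(-10) − (-7)(6) = 42
Σ = -118
Area = |Σ|/2 = 59.
Hole:
Apply the surveyor's formula: 2A = Σ (x_i·y_{i+1} − x_{i+1}·y_i), indices taken mod 3.
Σ = (-16) + (4) + (26) = 14
Area = |Σ|/2 = 7.
Net area = 59 − 7 = 52.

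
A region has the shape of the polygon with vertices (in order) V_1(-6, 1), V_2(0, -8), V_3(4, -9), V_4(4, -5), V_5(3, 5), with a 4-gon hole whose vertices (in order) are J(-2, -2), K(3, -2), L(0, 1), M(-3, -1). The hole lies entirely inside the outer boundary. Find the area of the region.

72

Outer boundary:
Apply the shoelace (surveyor's) formula: 2A = Σ (x_i·y_{i+1} − x_{i+1}·y_i), indices taken mod 5.
Σ = (48) + (32) + (16) + (35) + (33) = 164
Area = |Σ|/2 = 82.
Hole:
Apply the surveyor's formula: 2A = Σ (x_i·y_{i+1} − x_{i+1}·y_i), indices taken mod 4.
Σ = (10) + (3) + (3) + (4) = 20
Area = |Σ|/2 = 10.
Net area = 82 − 10 = 72.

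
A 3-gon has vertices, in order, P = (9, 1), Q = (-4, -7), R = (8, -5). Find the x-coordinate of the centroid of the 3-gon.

13/3

Apply Gauss's area formula. First the cross-terms c_i = x_i·y_{i+1} − x_{i+1}·y_i:
  -59, 76, 53  ⇒  2A = 70, A = 35.
Then Σ (x_i + x_{i+1})·c_i = 910, so x̄ = 910 / (6·35) = 13/3.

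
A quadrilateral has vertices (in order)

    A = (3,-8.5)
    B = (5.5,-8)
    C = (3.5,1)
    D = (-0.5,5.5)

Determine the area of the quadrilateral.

A→B: (3)(-8) − (5.5)(-8.5) = 22.75
B→C: (5.5)(1) − (3.5)(-8) = 33.5
C→D: (3.5)(5.5) − (-0.5)(1) = 19.75
D→A: (-0.5)(-8.5) − (3)(5.5) = -12.25
Σ = 63.75
Area = |Σ|/2 = 31.875.

31.875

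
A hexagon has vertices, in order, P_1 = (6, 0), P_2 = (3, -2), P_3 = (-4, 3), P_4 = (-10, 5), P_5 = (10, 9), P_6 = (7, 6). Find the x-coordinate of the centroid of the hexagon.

64/45

Apply Gauss's area formula. First the cross-terms c_i = x_i·y_{i+1} − x_{i+1}·y_i:
  -12, 1, 10, -140, -3, -36  ⇒  2A = -180, A = -90.
Then Σ (x_i + x_{i+1})·c_i = -768, so x̄ = -768 / (6·(-90)) = 64/45.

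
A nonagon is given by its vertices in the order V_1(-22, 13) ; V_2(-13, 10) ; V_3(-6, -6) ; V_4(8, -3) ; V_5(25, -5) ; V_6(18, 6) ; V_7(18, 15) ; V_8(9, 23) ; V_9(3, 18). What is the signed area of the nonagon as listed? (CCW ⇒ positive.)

Apply Gauss's area formula: 2A = Σ (x_i·y_{i+1} − x_{i+1}·y_i), indices taken mod 9.
Σ = (-51) + (138) + (66) + (35) + (240) + (162) + (279) + (93) + (435) = 1397
Signed area = Σ/2 = 698.5 (positive ⇒ counter-clockwise traversal).

698.5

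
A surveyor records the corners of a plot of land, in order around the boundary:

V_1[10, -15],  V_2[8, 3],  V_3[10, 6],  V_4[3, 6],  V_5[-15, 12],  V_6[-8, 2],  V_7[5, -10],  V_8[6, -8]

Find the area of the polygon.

Cross-terms: 150, 18, 42, 126, 66, 70, 20, -10  ⇒  Σ = 482
Area = |Σ|/2 = 241.

241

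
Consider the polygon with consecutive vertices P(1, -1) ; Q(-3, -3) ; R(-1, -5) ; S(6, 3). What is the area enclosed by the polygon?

12

Σ = (-6) + (12) + (27) + (-9) = 24
Area = |Σ|/2 = 12.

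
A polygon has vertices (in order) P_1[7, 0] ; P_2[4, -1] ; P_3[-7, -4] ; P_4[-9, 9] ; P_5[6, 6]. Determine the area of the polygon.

139.5

Apply the shoelace (surveyor's) formula: 2A = Σ (x_i·y_{i+1} − x_{i+1}·y_i), indices taken mod 5.
Cross-terms: -7, -23, -99, -108, -42  ⇒  Σ = -279
Area = |Σ|/2 = 139.5.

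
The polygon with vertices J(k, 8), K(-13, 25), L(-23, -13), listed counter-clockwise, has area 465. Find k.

Write out the shoelace sum; only the two edges meeting at J involve k:
2·Area = [((-23)·8 − k·(-13)) + (k·25 − (-13)·8)] + 744
       = 38·k + 664 = 930
⇒ k = 7.

7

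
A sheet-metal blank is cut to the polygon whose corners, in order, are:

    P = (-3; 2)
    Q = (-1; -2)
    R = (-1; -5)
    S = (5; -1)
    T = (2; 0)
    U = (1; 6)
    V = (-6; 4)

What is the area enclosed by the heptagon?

45.5

Apply the shoelace (surveyor's) formula: 2A = Σ (x_i·y_{i+1} − x_{i+1}·y_i), indices taken mod 7.
Σ = (8) + (3) + (26) + (2) + (12) + (40) + (0) = 91
Area = |Σ|/2 = 45.5.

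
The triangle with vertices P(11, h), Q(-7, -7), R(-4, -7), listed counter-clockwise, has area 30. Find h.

The doubled signed area Σ (x_i y_{i+1} − x_{i+1} y_i) is linear in h.
With h=0 it equals 21; the coefficient of h is 3 (from the two edges through P).
So 3·h + 21 = 2·30 = 60 ⇒ h = 13.

13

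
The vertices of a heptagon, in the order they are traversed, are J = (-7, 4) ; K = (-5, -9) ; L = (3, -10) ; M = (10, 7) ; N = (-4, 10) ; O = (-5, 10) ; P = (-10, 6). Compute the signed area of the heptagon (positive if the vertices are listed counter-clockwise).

Apply the shoelace formula: 2A = Σ (x_i·y_{i+1} − x_{i+1}·y_i), indices taken mod 7.
Σ = (83) + (77) + (121) + (128) + (10) + (70) + (2) = 491
Signed area = Σ/2 = 245.5 (positive ⇒ counter-clockwise traversal).

245.5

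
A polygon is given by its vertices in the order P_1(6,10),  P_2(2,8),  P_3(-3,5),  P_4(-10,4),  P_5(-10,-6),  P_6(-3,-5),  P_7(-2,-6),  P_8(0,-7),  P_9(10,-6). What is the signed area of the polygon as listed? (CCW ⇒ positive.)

Apply the surveyor's formula: 2A = Σ (x_i·y_{i+1} − x_{i+1}·y_i), indices taken mod 9.
Σ = (28) + (34) + (38) + (100) + (32) + (8) + (14) + (70) + (136) = 460
Signed area = Σ/2 = 230 (positive ⇒ counter-clockwise traversal).

230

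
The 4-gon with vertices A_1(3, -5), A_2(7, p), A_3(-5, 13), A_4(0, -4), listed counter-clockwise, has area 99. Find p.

The doubled signed area Σ (x_i y_{i+1} − x_{i+1} y_i) is linear in p.
With p=0 it equals 158; the coefficient of p is 8 (from the two edges through A_2).
So 8·p + 158 = 2·99 = 198 ⇒ p = 5.

5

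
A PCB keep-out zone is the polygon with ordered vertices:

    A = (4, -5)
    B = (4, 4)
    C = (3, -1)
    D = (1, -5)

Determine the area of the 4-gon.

10.5

Apply the shoelace formula: 2A = Σ (x_i·y_{i+1} − x_{i+1}·y_i), indices taken mod 4.
A→B: (4)(4) − (4)(-5) = 36
B→C: (4)(-1) − (3)(4) = -16
C→D: (3)(-5) − (1)(-1) = -14
D→A: (1)(-5) − (4)(-5) = 15
Σ = 21
Area = |Σ|/2 = 10.5.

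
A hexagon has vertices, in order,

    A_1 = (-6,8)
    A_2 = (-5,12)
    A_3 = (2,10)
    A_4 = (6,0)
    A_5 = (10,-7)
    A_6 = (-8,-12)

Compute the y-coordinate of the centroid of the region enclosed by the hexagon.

-219/260

Apply the shoelace formula. First the cross-terms c_i = x_i·y_{i+1} − x_{i+1}·y_i:
  -32, -74, -60, -42, -176, -136  ⇒  2A = -520, A = -260.
Then Σ (y_i + y_{i+1})·c_i = 1314, so ȳ = 1314 / (6·(-260)) = -219/260.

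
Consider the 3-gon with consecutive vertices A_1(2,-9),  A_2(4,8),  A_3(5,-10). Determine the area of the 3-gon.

26.5

Apply the shoelace (surveyor's) formula: 2A = Σ (x_i·y_{i+1} − x_{i+1}·y_i), indices taken mod 3.
Cross-terms: 52, -80, -25  ⇒  Σ = -53
Area = |Σ|/2 = 26.5.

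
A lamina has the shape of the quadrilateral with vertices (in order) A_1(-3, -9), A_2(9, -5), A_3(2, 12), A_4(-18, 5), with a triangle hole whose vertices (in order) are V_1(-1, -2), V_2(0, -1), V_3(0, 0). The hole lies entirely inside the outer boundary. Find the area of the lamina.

308

Outer boundary:
Apply Gauss's area formula: 2A = Σ (x_i·y_{i+1} − x_{i+1}·y_i), indices taken mod 4.
A_1→A_2: (-3)(-5) − (9)(-9) = 96
A_2→A_3: (9)(12) − (2)(-5) = 118
A_3→A_4: (2)(5) − (-18)(12) = 226
A_4→A_1: (-18)(-9) − (-3)(5) = 177
Σ = 617
Area = |Σ|/2 = 308.5.
Hole:
Apply the surveyor's formula: 2A = Σ (x_i·y_{i+1} − x_{i+1}·y_i), indices taken mod 3.
Σ = (1) + (0) + (0) = 1
Area = |Σ|/2 = 0.5.
Net area = 308.5 − 0.5 = 308.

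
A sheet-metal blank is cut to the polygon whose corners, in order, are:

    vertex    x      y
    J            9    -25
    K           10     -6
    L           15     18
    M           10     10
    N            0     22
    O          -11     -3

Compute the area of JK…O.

Cross-terms: 196, 270, -30, 220, 242, 302  ⇒  Σ = 1200
Area = |Σ|/2 = 600.

600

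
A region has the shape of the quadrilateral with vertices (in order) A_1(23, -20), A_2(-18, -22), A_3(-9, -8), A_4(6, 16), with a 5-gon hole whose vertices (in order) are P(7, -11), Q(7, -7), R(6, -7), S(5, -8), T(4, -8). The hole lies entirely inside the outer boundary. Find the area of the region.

746

Outer boundary:
Apply Gauss's area formula: 2A = Σ (x_i·y_{i+1} − x_{i+1}·y_i), indices taken mod 4.
Cross-terms: -866, -54, -96, -488  ⇒  Σ = -1504
Area = |Σ|/2 = 752.
Hole:
Σ = (28) + (-7) + (-13) + (-8) + (12) = 12
Area = |Σ|/2 = 6.
Net area = 752 − 6 = 746.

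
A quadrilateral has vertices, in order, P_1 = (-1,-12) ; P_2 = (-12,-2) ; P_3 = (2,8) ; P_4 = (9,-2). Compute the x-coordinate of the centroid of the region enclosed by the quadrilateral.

-5/6

Apply the shoelace formula. First the cross-terms c_i = x_i·y_{i+1} − x_{i+1}·y_i:
  -142, -92, -76, -110  ⇒  2A = -420, A = -210.
Then Σ (x_i + x_{i+1})·c_i = 1050, so x̄ = 1050 / (6·(-210)) = -5/6.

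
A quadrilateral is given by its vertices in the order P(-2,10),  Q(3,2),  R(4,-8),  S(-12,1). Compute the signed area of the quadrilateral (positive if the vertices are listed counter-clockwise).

Apply Gauss's area formula: 2A = Σ (x_i·y_{i+1} − x_{i+1}·y_i), indices taken mod 4.
Σ = (-34) + (-32) + (-92) + (-118) = -276
Signed area = Σ/2 = -138 (negative ⇒ clockwise traversal).

-138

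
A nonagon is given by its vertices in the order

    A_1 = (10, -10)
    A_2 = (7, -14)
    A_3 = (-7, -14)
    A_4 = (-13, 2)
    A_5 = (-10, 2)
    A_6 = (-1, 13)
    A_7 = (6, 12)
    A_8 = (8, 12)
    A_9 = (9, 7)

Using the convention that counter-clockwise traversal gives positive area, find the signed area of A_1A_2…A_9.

Apply the shoelace (surveyor's) formula: 2A = Σ (x_i·y_{i+1} − x_{i+1}·y_i), indices taken mod 9.
Σ = (-70) + (-196) + (-196) + (-6) + (-128) + (-90) + (-24) + (-52) + (-160) = -922
Signed area = Σ/2 = -461 (negative ⇒ clockwise traversal).

-461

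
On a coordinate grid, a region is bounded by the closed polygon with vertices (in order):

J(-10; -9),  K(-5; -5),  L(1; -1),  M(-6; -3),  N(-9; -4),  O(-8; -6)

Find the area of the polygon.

18.5

J→K: (-10)(-5) − (-5)(-9) = 5
K→L: (-5)(-1) − (1)(-5) = 10
L→M: (1)(-3) − (-6)(-1) = -9
M→N: (-6)(-4) − (-9)(-3) = -3
N→O: (-9)(-6) − (-8)(-4) = 22
O→J: (-8)(-9) − (-10)(-6) = 12
Σ = 37
Area = |Σ|/2 = 18.5.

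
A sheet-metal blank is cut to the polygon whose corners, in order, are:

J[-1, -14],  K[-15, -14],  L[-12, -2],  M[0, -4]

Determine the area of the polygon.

J→K: (-1)(-14) − (-15)(-14) = -196
K→L: (-15)(-2) − (-12)(-14) = -138
L→M: (-12)(-4) − (0)(-2) = 48
M→J: (0)(-14) − (-1)(-4) = -4
Σ = -290
Area = |Σ|/2 = 145.

145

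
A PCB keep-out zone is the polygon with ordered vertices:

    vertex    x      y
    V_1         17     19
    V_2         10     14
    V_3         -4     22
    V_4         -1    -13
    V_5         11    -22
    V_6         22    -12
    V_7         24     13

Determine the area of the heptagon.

862

Apply the surveyor's formula: 2A = Σ (x_i·y_{i+1} − x_{i+1}·y_i), indices taken mod 7.
Σ = (48) + (276) + (74) + (165) + (352) + (574) + (235) = 1724
Area = |Σ|/2 = 862.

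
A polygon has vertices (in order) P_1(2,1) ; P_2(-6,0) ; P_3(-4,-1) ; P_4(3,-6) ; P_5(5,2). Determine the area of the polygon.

Σ = (6) + (6) + (27) + (36) + (1) = 76
Area = |Σ|/2 = 38.

38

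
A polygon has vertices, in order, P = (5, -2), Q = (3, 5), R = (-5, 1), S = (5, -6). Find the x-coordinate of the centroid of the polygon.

49/39

Apply the surveyor's formula. First the cross-terms c_i = x_i·y_{i+1} − x_{i+1}·y_i:
  31, 28, 25, 20  ⇒  2A = 104, A = 52.
Then Σ (x_i + x_{i+1})·c_i = 392, so x̄ = 392 / (6·52) = 49/39.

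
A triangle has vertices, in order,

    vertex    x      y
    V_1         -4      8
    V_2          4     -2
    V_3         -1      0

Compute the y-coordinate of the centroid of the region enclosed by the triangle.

Apply the shoelace formula. First the cross-terms c_i = x_i·y_{i+1} − x_{i+1}·y_i:
  -24, -2, -8  ⇒  2A = -34, A = -17.
Then Σ (y_i + y_{i+1})·c_i = -204, so ȳ = -204 / (6·(-17)) = 2.

2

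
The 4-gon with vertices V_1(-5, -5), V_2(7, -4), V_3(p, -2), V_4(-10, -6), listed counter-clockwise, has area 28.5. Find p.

Write out the shoelace sum; only the two edges meeting at V_3 involve p:
2·Area = [(7·(-2) − p·(-4)) + (p·(-6) − (-10)·(-2))] + 75
       = -2·p + 41 = 57
⇒ p = -8.

-8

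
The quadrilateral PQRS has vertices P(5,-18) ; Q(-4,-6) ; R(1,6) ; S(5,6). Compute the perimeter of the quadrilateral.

|PQ| = √((-9)² + (12)²) = √225 = 15
|QR| = √((5)² + (12)²) = √169 = 13
|RS| = √((4)² + (0)²) = √16 = 4
|SP| = √((0)² + (-24)²) = √576 = 24
Perimeter = 15 + 13 + 4 + 24 = 56.

56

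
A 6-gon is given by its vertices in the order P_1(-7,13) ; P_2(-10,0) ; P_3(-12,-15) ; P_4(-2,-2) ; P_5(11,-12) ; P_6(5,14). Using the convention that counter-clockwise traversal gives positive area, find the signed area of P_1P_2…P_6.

Apply the surveyor's formula: 2A = Σ (x_i·y_{i+1} − x_{i+1}·y_i), indices taken mod 6.
Cross-terms: 130, 150, -6, 46, 214, 163  ⇒  Σ = 697
Signed area = Σ/2 = 348.5 (positive ⇒ counter-clockwise traversal).

348.5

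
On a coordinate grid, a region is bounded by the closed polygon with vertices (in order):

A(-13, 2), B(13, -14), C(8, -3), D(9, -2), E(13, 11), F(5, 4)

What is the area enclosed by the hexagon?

212

Apply the shoelace formula: 2A = Σ (x_i·y_{i+1} − x_{i+1}·y_i), indices taken mod 6.
A→B: (-13)(-14) − (13)(2) = 156
B→C: (13)(-3) − (8)(-14) = 73
C→D: (8)(-2) − (9)(-3) = 11
D→E: (9)(11) − (13)(-2) = 125
E→F: (13)(4) − (5)(11) = -3
F→A: (5)(2) − (-13)(4) = 62
Σ = 424
Area = |Σ|/2 = 212.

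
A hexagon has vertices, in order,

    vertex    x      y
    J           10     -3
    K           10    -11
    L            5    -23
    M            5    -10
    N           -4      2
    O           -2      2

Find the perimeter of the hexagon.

|JK| = √((0)² + (-8)²) = √64 = 8
|KL| = √((-5)² + (-12)²) = √169 = 13
|LM| = √((0)² + (13)²) = √169 = 13
|MN| = √((-9)² + (12)²) = √225 = 15
|NO| = √((2)² + (0)²) = √4 = 2
|OJ| = √((12)² + (-5)²) = √169 = 13
Perimeter = 8 + 13 + 13 + 15 + 2 + 13 = 64.

64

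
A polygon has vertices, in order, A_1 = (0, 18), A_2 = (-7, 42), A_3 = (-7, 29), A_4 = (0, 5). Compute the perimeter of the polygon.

|A_1A_2| = √((-7)² + (24)²) = √625 = 25
|A_2A_3| = √((0)² + (-13)²) = √169 = 13
|A_3A_4| = √((7)² + (-24)²) = √625 = 25
|A_4A_1| = √((0)² + (13)²) = √169 = 13
Perimeter = 25 + 13 + 25 + 13 = 76.

76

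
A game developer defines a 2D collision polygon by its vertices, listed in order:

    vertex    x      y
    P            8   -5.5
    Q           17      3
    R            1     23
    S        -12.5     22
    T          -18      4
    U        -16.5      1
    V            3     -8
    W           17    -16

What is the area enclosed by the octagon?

Cross-terms: 117.5, 388, 309.5, 346, 48, 129, 88, 34.5  ⇒  Σ = 1460.5
Area = |Σ|/2 = 730.25.

730.25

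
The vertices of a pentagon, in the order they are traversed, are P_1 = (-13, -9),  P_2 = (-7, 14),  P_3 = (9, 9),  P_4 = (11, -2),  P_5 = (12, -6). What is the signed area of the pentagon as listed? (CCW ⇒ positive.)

Apply the shoelace formula: 2A = Σ (x_i·y_{i+1} − x_{i+1}·y_i), indices taken mod 5.
Σ = (-245) + (-189) + (-117) + (-42) + (-186) = -779
Signed area = Σ/2 = -389.5 (negative ⇒ clockwise traversal).

-389.5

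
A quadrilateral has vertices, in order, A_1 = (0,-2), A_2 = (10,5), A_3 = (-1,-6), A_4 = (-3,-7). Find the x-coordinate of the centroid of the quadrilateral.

Apply the surveyor's formula. First the cross-terms c_i = x_i·y_{i+1} − x_{i+1}·y_i:
  20, -55, -11, 6  ⇒  2A = -40, A = -20.
Then Σ (x_i + x_{i+1})·c_i = -269, so x̄ = -269 / (6·(-20)) = 269/120.

269/120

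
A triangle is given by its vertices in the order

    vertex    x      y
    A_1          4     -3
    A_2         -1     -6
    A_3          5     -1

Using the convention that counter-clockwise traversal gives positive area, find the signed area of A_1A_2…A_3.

-3.5

Cross-terms: -27, 31, -11  ⇒  Σ = -7
Signed area = Σ/2 = -3.5 (negative ⇒ clockwise traversal).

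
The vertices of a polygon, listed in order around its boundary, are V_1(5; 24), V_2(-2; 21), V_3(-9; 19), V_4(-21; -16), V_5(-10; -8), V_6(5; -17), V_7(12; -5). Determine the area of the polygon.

778.5

Apply the shoelace (surveyor's) formula: 2A = Σ (x_i·y_{i+1} − x_{i+1}·y_i), indices taken mod 7.
Σ = (153) + (151) + (543) + (8) + (210) + (179) + (313) = 1557
Area = |Σ|/2 = 778.5.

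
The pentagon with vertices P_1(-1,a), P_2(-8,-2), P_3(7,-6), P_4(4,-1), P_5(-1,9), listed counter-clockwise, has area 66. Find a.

Write out the shoelace sum; only the two edges meeting at P_1 involve a:
2·Area = [((-1)·a − (-1)·9) + ((-1)·(-2) − (-8)·a)] + 114
       = 7·a + 125 = 132
⇒ a = 1.

1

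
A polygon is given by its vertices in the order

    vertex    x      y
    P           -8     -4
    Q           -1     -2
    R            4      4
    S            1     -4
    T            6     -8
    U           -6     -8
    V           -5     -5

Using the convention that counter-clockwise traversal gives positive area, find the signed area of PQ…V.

-57

P→Q: (-8)(-2) − (-1)(-4) = 12
Q→R: (-1)(4) − (4)(-2) = 4
R→S: (4)(-4) − (1)(4) = -20
S→T: (1)(-8) − (6)(-4) = 16
T→U: (6)(-8) − (-6)(-8) = -96
U→V: (-6)(-5) − (-5)(-8) = -10
V→P: (-5)(-4) − (-8)(-5) = -20
Σ = -114
Signed area = Σ/2 = -57 (negative ⇒ clockwise traversal).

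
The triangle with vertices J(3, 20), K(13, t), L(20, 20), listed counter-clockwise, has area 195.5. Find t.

-3

The doubled signed area Σ (x_i y_{i+1} − x_{i+1} y_i) is linear in t.
With t=0 it equals 340; the coefficient of t is -17 (from the two edges through K).
So -17·t + 340 = 2·195.5 = 391 ⇒ t = -3.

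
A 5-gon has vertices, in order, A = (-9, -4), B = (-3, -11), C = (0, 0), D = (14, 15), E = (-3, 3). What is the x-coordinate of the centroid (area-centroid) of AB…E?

-185/213

Apply Gauss's area formula. First the cross-terms c_i = x_i·y_{i+1} − x_{i+1}·y_i:
  87, 0, 0, 87, 39  ⇒  2A = 213, A = 106.5.
Then Σ (x_i + x_{i+1})·c_i = -555, so x̄ = -555 / (6·106.5) = -185/213.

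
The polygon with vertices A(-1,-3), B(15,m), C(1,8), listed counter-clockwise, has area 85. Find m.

Write out the shoelace sum; only the two edges meeting at B involve m:
2·Area = [((-1)·m − 15·(-3)) + (15·8 − 1·m)] + 5
       = -2·m + 170 = 170
⇒ m = 0.

0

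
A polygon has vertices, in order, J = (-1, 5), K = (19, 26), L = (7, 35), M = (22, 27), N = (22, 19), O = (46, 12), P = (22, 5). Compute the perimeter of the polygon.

|JK| = √((20)² + (21)²) = √841 = 29
|KL| = √((-12)² + (9)²) = √225 = 15
|LM| = √((15)² + (-8)²) = √289 = 17
|MN| = √((0)² + (-8)²) = √64 = 8
|NO| = √((24)² + (-7)²) = √625 = 25
|OP| = √((-24)² + (-7)²) = √625 = 25
|PJ| = √((-23)² + (0)²) = √529 = 23
Perimeter = 29 + 15 + 17 + 8 + 25 + 25 + 23 = 142.

142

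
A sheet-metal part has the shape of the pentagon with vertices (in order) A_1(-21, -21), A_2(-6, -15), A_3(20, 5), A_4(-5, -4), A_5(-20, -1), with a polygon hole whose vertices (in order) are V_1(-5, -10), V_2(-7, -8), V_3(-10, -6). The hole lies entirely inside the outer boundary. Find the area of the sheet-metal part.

Outer boundary:
A_1→A_2: (-21)(-15) − (-6)(-21) = 189
A_2→A_3: (-6)(5) − (20)(-15) = 270
A_3→A_4: (20)(-4) − (-5)(5) = -55
A_4→A_5: (-5)(-1) − (-20)(-4) = -75
A_5→A_1: (-20)(-21) − (-21)(-1) = 399
Σ = 728
Area = |Σ|/2 = 364.
Hole:
Apply the surveyor's formula: 2A = Σ (x_i·y_{i+1} − x_{i+1}·y_i), indices taken mod 3.
Σ = (-30) + (-38) + (70) = 2
Area = |Σ|/2 = 1.
Net area = 364 − 1 = 363.

363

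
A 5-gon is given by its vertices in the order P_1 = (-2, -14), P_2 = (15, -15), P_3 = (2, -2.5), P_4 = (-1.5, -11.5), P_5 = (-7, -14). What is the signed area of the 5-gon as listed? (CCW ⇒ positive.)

108.125

Apply Gauss's area formula: 2A = Σ (x_i·y_{i+1} − x_{i+1}·y_i), indices taken mod 5.
P_1→P_2: (-2)(-15) − (15)(-14) = 240
P_2→P_3: (15)(-2.5) − (2)(-15) = -7.5
P_3→P_4: (2)(-11.5) − (-1.5)(-2.5) = -26.75
P_4→P_5: (-1.5)(-14) − (-7)(-11.5) = -59.5
P_5→P_1: (-7)(-14) − (-2)(-14) = 70
Σ = 216.25
Signed area = Σ/2 = 108.125 (positive ⇒ counter-clockwise traversal).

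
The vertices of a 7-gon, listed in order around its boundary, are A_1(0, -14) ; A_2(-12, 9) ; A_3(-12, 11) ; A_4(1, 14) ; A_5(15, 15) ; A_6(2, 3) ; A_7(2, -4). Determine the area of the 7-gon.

296.5

Σ = (-168) + (-24) + (-179) + (-195) + (15) + (-14) + (-28) = -593
Area = |Σ|/2 = 296.5.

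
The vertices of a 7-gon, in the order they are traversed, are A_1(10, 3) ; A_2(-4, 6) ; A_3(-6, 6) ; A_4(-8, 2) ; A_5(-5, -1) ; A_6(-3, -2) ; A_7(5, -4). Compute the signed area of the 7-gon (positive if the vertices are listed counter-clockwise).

Apply Gauss's area formula: 2A = Σ (x_i·y_{i+1} − x_{i+1}·y_i), indices taken mod 7.
A_1→A_2: (10)(6) − (-4)(3) = 72
A_2→A_3: (-4)(6) − (-6)(6) = 12
A_3→A_4: (-6)(2) − (-8)(6) = 36
A_4→A_5: (-8)(-1) − (-5)(2) = 18
A_5→A_6: (-5)(-2) − (-3)(-1) = 7
A_6→A_7: (-3)(-4) − (5)(-2) = 22
A_7→A_1: (5)(3) − (10)(-4) = 55
Σ = 222
Signed area = Σ/2 = 111 (positive ⇒ counter-clockwise traversal).

111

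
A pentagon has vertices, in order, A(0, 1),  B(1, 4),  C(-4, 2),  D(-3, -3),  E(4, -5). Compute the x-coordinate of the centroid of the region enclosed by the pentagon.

-23/33

Apply Gauss's area formula. First the cross-terms c_i = x_i·y_{i+1} − x_{i+1}·y_i:
  -1, 18, 18, 27, 4  ⇒  2A = 66, A = 33.
Then Σ (x_i + x_{i+1})·c_i = -138, so x̄ = -138 / (6·33) = -23/33.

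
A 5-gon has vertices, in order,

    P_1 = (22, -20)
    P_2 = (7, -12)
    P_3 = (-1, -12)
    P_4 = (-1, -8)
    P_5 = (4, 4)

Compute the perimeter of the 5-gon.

72

|P_1P_2| = √((-15)² + (8)²) = √289 = 17
|P_2P_3| = √((-8)² + (0)²) = √64 = 8
|P_3P_4| = √((0)² + (4)²) = √16 = 4
|P_4P_5| = √((5)² + (12)²) = √169 = 13
|P_5P_1| = √((18)² + (-24)²) = √900 = 30
Perimeter = 17 + 8 + 4 + 13 + 30 = 72.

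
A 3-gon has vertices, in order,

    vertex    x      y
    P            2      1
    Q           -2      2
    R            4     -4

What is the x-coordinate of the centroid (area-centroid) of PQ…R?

4/3

Apply Gauss's area formula. First the cross-terms c_i = x_i·y_{i+1} − x_{i+1}·y_i:
  6, 0, 12  ⇒  2A = 18, A = 9.
Then Σ (x_i + x_{i+1})·c_i = 72, so x̄ = 72 / (6·9) = 4/3.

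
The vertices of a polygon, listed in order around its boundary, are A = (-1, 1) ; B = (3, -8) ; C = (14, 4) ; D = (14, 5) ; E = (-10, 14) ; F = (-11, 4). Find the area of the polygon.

Σ = (5) + (124) + (14) + (246) + (114) + (-7) = 496
Area = |Σ|/2 = 248.

248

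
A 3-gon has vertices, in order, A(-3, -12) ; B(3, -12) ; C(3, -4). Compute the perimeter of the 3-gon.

24

|AB| = √((6)² + (0)²) = √36 = 6
|BC| = √((0)² + (8)²) = √64 = 8
|CA| = √((-6)² + (-8)²) = √100 = 10
Perimeter = 6 + 8 + 10 = 24.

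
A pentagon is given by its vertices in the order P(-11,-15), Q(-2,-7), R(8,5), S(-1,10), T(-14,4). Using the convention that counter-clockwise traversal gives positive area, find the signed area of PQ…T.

284

Cross-terms: 47, 46, 85, 136, 254  ⇒  Σ = 568
Signed area = Σ/2 = 284 (positive ⇒ counter-clockwise traversal).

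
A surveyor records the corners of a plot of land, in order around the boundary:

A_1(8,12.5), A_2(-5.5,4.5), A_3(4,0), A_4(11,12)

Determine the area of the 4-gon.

88.125

Apply the shoelace formula: 2A = Σ (x_i·y_{i+1} − x_{i+1}·y_i), indices taken mod 4.
Cross-terms: 104.75, -18, 48, 41.5  ⇒  Σ = 176.25
Area = |Σ|/2 = 88.125.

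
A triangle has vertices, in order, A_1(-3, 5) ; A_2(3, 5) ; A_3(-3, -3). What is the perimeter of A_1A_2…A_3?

|A_1A_2| = √((6)² + (0)²) = √36 = 6
|A_2A_3| = √((-6)² + (-8)²) = √100 = 10
|A_3A_1| = √((0)² + (8)²) = √64 = 8
Perimeter = 6 + 10 + 8 = 24.

24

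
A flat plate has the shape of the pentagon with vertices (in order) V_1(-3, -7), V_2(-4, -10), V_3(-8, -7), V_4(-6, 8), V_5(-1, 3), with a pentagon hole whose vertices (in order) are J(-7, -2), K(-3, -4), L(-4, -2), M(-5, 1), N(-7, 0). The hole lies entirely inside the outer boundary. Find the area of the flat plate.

65.5

Outer boundary:
Apply the shoelace (surveyor's) formula: 2A = Σ (x_i·y_{i+1} − x_{i+1}·y_i), indices taken mod 5.
V_1→V_2: (-3)(-10) − (-4)(-7) = 2
V_2→V_3: (-4)(-7) − (-8)(-10) = -52
V_3→V_4: (-8)(8) − (-6)(-7) = -106
V_4→V_5: (-6)(3) − (-1)(8) = -10
V_5→V_1: (-1)(-7) − (-3)(3) = 16
Σ = -150
Area = |Σ|/2 = 75.
Hole:
J→K: (-7)(-4) − (-3)(-2) = 22
K→L: (-3)(-2) − (-4)(-4) = -10
L→M: (-4)(1) − (-5)(-2) = -14
M→N: (-5)(0) − (-7)(1) = 7
N→J: (-7)(-2) − (-7)(0) = 14
Σ = 19
Area = |Σ|/2 = 9.5.
Net area = 75 − 9.5 = 65.5.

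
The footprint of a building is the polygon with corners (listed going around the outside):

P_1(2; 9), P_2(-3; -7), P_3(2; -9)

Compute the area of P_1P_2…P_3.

Cross-terms: 13, 41, 36  ⇒  Σ = 90
Area = |Σ|/2 = 45.

45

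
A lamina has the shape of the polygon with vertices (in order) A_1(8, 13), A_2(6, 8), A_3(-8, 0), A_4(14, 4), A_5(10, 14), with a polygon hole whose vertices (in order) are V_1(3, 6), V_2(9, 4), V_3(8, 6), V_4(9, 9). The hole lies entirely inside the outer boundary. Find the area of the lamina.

Outer boundary:
Σ = (-14) + (64) + (-32) + (156) + (18) = 192
Area = |Σ|/2 = 96.
Hole:
Apply Gauss's area formula: 2A = Σ (x_i·y_{i+1} − x_{i+1}·y_i), indices taken mod 4.
V_1→V_2: (3)(4) − (9)(6) = -42
V_2→V_3: (9)(6) − (8)(4) = 22
V_3→V_4: (8)(9) − (9)(6) = 18
V_4→V_1: (9)(6) − (3)(9) = 27
Σ = 25
Area = |Σ|/2 = 12.5.
Net area = 96 − 12.5 = 83.5.

83.5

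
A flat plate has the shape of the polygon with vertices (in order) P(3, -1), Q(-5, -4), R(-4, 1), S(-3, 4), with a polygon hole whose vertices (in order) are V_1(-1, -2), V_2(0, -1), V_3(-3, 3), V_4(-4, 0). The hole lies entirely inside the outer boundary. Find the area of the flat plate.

Outer boundary:
Apply the surveyor's formula: 2A = Σ (x_i·y_{i+1} − x_{i+1}·y_i), indices taken mod 4.
P→Q: (3)(-4) − (-5)(-1) = -17
Q→R: (-5)(1) − (-4)(-4) = -21
R→S: (-4)(4) − (-3)(1) = -13
S→P: (-3)(-1) − (3)(4) = -9
Σ = -60
Area = |Σ|/2 = 30.
Hole:
Apply the shoelace (surveyor's) formula: 2A = Σ (x_i·y_{i+1} − x_{i+1}·y_i), indices taken mod 4.
Cross-terms: 1, -3, 12, 8  ⇒  Σ = 18
Area = |Σ|/2 = 9.
Net area = 30 − 9 = 21.

21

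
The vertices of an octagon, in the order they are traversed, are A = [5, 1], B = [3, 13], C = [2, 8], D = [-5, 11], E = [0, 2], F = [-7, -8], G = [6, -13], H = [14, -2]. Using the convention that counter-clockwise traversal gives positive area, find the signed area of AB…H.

229.5

Apply the shoelace formula: 2A = Σ (x_i·y_{i+1} − x_{i+1}·y_i), indices taken mod 8.
Cross-terms: 62, -2, 62, -10, 14, 139, 170, 24  ⇒  Σ = 459
Signed area = Σ/2 = 229.5 (positive ⇒ counter-clockwise traversal).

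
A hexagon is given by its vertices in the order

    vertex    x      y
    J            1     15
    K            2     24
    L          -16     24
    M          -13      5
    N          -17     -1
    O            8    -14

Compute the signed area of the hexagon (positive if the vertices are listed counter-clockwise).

Apply the surveyor's formula: 2A = Σ (x_i·y_{i+1} − x_{i+1}·y_i), indices taken mod 6.
Σ = (-6) + (432) + (232) + (98) + (246) + (134) = 1136
Signed area = Σ/2 = 568 (positive ⇒ counter-clockwise traversal).

568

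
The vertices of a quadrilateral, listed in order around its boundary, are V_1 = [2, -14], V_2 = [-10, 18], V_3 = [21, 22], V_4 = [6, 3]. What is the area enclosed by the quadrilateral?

430.5

Apply the shoelace (surveyor's) formula: 2A = Σ (x_i·y_{i+1} − x_{i+1}·y_i), indices taken mod 4.
Σ = (-104) + (-598) + (-69) + (-90) = -861
Area = |Σ|/2 = 430.5.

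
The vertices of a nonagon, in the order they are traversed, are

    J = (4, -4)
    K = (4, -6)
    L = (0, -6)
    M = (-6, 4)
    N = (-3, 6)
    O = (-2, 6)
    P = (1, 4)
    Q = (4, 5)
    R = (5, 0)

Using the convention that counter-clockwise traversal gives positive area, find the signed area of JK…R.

Apply the shoelace formula: 2A = Σ (x_i·y_{i+1} − x_{i+1}·y_i), indices taken mod 9.
Σ = (-8) + (-24) + (-36) + (-24) + (-6) + (-14) + (-11) + (-25) + (-20) = -168
Signed area = Σ/2 = -84 (negative ⇒ clockwise traversal).

-84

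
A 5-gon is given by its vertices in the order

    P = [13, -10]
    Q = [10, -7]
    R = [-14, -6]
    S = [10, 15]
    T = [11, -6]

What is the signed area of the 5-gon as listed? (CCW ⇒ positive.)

Apply Gauss's area formula: 2A = Σ (x_i·y_{i+1} − x_{i+1}·y_i), indices taken mod 5.
Cross-terms: 9, -158, -150, -225, -32  ⇒  Σ = -556
Signed area = Σ/2 = -278 (negative ⇒ clockwise traversal).

-278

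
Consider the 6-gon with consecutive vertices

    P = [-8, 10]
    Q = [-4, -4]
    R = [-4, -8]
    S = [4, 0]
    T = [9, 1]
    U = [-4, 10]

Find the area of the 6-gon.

Apply the surveyor's formula: 2A = Σ (x_i·y_{i+1} − x_{i+1}·y_i), indices taken mod 6.
P→Q: (-8)(-4) − (-4)(10) = 72
Q→R: (-4)(-8) − (-4)(-4) = 16
R→S: (-4)(0) − (4)(-8) = 32
S→T: (4)(1) − (9)(0) = 4
T→U: (9)(10) − (-4)(1) = 94
U→P: (-4)(10) − (-8)(10) = 40
Σ = 258
Area = |Σ|/2 = 129.

129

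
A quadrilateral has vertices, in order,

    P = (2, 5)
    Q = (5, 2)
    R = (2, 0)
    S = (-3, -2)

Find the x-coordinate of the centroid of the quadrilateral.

Apply the surveyor's formula. First the cross-terms c_i = x_i·y_{i+1} − x_{i+1}·y_i:
  -21, -4, -4, -11  ⇒  2A = -40, A = -20.
Then Σ (x_i + x_{i+1})·c_i = -160, so x̄ = -160 / (6·(-20)) = 4/3.

4/3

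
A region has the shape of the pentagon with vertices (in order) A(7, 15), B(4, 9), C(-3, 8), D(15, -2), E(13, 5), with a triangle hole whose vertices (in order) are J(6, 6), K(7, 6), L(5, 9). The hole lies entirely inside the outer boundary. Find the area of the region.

Outer boundary:
Apply Gauss's area formula: 2A = Σ (x_i·y_{i+1} − x_{i+1}·y_i), indices taken mod 5.
Σ = (3) + (59) + (-114) + (101) + (160) = 209
Area = |Σ|/2 = 104.5.
Hole:
Apply Gauss's area formula: 2A = Σ (x_i·y_{i+1} − x_{i+1}·y_i), indices taken mod 3.
Cross-terms: -6, 33, -24  ⇒  Σ = 3
Area = |Σ|/2 = 1.5.
Net area = 104.5 − 1.5 = 103.

103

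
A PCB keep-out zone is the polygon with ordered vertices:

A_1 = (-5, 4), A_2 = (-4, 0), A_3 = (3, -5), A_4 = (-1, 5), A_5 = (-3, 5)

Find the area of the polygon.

34.5

Cross-terms: 16, 20, 10, 10, 13  ⇒  Σ = 69
Area = |Σ|/2 = 34.5.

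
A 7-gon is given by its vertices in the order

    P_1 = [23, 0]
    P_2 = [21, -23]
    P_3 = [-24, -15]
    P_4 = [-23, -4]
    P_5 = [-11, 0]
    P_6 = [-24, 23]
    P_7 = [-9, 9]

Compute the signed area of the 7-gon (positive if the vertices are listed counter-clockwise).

P_1→P_2: (23)(-23) − (21)(0) = -529
P_2→P_3: (21)(-15) − (-24)(-23) = -867
P_3→P_4: (-24)(-4) − (-23)(-15) = -249
P_4→P_5: (-23)(0) − (-11)(-4) = -44
P_5→P_6: (-11)(23) − (-24)(0) = -253
P_6→P_7: (-24)(9) − (-9)(23) = -9
P_7→P_1: (-9)(0) − (23)(9) = -207
Σ = -2158
Signed area = Σ/2 = -1079 (negative ⇒ clockwise traversal).

-1079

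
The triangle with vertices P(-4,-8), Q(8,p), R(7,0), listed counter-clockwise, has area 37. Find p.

-6

The doubled signed area Σ (x_i y_{i+1} − x_{i+1} y_i) is linear in p.
With p=0 it equals 8; the coefficient of p is -11 (from the two edges through Q).
So -11·p + 8 = 2·37 = 74 ⇒ p = -6.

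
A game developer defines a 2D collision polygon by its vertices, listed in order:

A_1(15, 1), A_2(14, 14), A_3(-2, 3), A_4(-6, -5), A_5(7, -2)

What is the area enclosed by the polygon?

189

Apply the shoelace formula: 2A = Σ (x_i·y_{i+1} − x_{i+1}·y_i), indices taken mod 5.
A_1→A_2: (15)(14) − (14)(1) = 196
A_2→A_3: (14)(3) − (-2)(14) = 70
A_3→A_4: (-2)(-5) − (-6)(3) = 28
A_4→A_5: (-6)(-2) − (7)(-5) = 47
A_5→A_1: (7)(1) − (15)(-2) = 37
Σ = 378
Area = |Σ|/2 = 189.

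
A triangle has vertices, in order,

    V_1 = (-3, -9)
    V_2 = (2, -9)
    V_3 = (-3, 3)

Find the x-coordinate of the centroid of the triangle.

-4/3

Apply the shoelace formula. First the cross-terms c_i = x_i·y_{i+1} − x_{i+1}·y_i:
  45, -21, 36  ⇒  2A = 60, A = 30.
Then Σ (x_i + x_{i+1})·c_i = -240, so x̄ = -240 / (6·30) = -4/3.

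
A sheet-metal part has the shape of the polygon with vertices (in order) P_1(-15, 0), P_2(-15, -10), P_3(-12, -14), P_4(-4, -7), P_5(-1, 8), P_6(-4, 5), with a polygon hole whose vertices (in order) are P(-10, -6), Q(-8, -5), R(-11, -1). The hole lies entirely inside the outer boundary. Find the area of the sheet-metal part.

160

Outer boundary:
Cross-terms: 150, 90, 28, -39, 27, 75  ⇒  Σ = 331
Area = |Σ|/2 = 165.5.
Hole:
Apply the shoelace (surveyor's) formula: 2A = Σ (x_i·y_{i+1} − x_{i+1}·y_i), indices taken mod 3.
Cross-terms: 2, -47, 56  ⇒  Σ = 11
Area = |Σ|/2 = 5.5.
Net area = 165.5 − 5.5 = 160.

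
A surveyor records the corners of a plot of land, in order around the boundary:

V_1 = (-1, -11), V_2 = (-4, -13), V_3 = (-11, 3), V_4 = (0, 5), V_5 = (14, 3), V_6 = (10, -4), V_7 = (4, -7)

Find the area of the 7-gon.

Cross-terms: -31, -155, -55, -70, -86, -54, -51  ⇒  Σ = -502
Area = |Σ|/2 = 251.

251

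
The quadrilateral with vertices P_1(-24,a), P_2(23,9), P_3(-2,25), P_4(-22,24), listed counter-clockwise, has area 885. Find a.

Write out the shoelace sum; only the two edges meeting at P_1 involve a:
2·Area = [((-22)·a − (-24)·24) + ((-24)·9 − 23·a)] + 1095
       = -45·a + 1455 = 1770
⇒ a = -7.

-7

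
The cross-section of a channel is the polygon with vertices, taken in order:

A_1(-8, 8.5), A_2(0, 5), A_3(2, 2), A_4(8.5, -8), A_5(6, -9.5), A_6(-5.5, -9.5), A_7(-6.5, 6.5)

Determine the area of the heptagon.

Apply the surveyor's formula: 2A = Σ (x_i·y_{i+1} − x_{i+1}·y_i), indices taken mod 7.
Σ = (-40) + (-10) + (-33) + (-32.75) + (-109.25) + (-97.5) + (-3.25) = -325.75
Area = |Σ|/2 = 162.875.

162.875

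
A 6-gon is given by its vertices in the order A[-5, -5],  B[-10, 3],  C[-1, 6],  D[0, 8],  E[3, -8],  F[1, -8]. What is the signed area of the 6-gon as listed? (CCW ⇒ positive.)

Apply the surveyor's formula: 2A = Σ (x_i·y_{i+1} − x_{i+1}·y_i), indices taken mod 6.
Σ = (-65) + (-57) + (-8) + (-24) + (-16) + (-45) = -215
Signed area = Σ/2 = -107.5 (negative ⇒ clockwise traversal).

-107.5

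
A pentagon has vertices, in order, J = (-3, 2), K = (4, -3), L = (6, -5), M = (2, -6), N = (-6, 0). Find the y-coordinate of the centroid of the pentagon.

Apply the shoelace formula. First the cross-terms c_i = x_i·y_{i+1} − x_{i+1}·y_i:
  1, -2, -26, -36, -12  ⇒  2A = -75, A = -37.5.
Then Σ (y_i + y_{i+1})·c_i = 493, so ȳ = 493 / (6·(-37.5)) = -493/225.

-493/225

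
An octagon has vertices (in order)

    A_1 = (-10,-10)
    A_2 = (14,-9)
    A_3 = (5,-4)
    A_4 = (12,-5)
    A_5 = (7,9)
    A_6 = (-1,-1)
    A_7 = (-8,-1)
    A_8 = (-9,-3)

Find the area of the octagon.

Cross-terms: 230, -11, 23, 143, 2, -7, 15, 60  ⇒  Σ = 455
Area = |Σ|/2 = 227.5.

227.5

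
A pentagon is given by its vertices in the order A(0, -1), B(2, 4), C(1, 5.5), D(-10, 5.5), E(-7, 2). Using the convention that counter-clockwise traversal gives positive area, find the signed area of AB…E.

Apply Gauss's area formula: 2A = Σ (x_i·y_{i+1} − x_{i+1}·y_i), indices taken mod 5.
Cross-terms: 2, 7, 60.5, 18.5, 7  ⇒  Σ = 95
Signed area = Σ/2 = 47.5 (positive ⇒ counter-clockwise traversal).

47.5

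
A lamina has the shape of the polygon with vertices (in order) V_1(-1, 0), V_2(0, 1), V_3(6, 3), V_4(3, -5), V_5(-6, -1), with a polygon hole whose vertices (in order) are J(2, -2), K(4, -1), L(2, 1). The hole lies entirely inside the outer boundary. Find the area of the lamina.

37

Outer boundary:
Apply Gauss's area formula: 2A = Σ (x_i·y_{i+1} − x_{i+1}·y_i), indices taken mod 5.
Σ = (-1) + (-6) + (-39) + (-33) + (-1) = -80
Area = |Σ|/2 = 40.
Hole:
Apply the surveyor's formula: 2A = Σ (x_i·y_{i+1} − x_{i+1}·y_i), indices taken mod 3.
Cross-terms: 6, 6, -6  ⇒  Σ = 6
Area = |Σ|/2 = 3.
Net area = 40 − 3 = 37.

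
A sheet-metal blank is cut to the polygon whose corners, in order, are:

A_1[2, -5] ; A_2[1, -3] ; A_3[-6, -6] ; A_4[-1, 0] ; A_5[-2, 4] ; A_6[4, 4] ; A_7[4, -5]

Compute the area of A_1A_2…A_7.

52.5

Apply the surveyor's formula: 2A = Σ (x_i·y_{i+1} − x_{i+1}·y_i), indices taken mod 7.
Σ = (-1) + (-24) + (-6) + (-4) + (-24) + (-36) + (-10) = -105
Area = |Σ|/2 = 52.5.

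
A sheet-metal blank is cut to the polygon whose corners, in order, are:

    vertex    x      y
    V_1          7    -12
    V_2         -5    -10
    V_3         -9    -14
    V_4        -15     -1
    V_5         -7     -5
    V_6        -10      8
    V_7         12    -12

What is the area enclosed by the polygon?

212.5

Apply the surveyor's formula: 2A = Σ (x_i·y_{i+1} − x_{i+1}·y_i), indices taken mod 7.
Σ = (-130) + (-20) + (-201) + (68) + (-106) + (24) + (-60) = -425
Area = |Σ|/2 = 212.5.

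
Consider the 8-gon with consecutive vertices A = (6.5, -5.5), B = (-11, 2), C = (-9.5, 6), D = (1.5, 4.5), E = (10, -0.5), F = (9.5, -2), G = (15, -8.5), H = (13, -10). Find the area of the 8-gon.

152

Apply the shoelace (surveyor's) formula: 2A = Σ (x_i·y_{i+1} − x_{i+1}·y_i), indices taken mod 8.
Σ = (-47.5) + (-47) + (-51.75) + (-45.75) + (-15.25) + (-50.75) + (-39.5) + (-6.5) = -304
Area = |Σ|/2 = 152.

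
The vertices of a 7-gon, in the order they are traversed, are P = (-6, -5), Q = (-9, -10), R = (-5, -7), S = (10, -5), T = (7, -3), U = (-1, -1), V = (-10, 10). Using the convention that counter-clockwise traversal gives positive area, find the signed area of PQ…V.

104

Apply Gauss's area formula: 2A = Σ (x_i·y_{i+1} − x_{i+1}·y_i), indices taken mod 7.
P→Q: (-6)(-10) − (-9)(-5) = 15
Q→R: (-9)(-7) − (-5)(-10) = 13
R→S: (-5)(-5) − (10)(-7) = 95
S→T: (10)(-3) − (7)(-5) = 5
T→U: (7)(-1) − (-1)(-3) = -10
U→V: (-1)(10) − (-10)(-1) = -20
V→P: (-10)(-5) − (-6)(10) = 110
Σ = 208
Signed area = Σ/2 = 104 (positive ⇒ counter-clockwise traversal).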